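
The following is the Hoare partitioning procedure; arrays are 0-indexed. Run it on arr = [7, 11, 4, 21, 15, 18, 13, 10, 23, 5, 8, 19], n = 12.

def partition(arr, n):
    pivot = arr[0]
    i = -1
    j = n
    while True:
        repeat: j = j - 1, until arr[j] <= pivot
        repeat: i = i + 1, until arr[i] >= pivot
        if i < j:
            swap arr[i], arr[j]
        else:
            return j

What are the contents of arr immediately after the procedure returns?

pivot=7
j stops at 9 (5), i stops at 0 (7); swap ⇒ [5, 11, 4, 21, 15, 18, 13, 10, 23, 7, 8, 19]
j stops at 2 (4), i stops at 1 (11); swap ⇒ [5, 4, 11, 21, 15, 18, 13, 10, 23, 7, 8, 19]
j stops at 1, i stops at 2; i≥j ⇒ return 1. arr=[5, 4, 11, 21, 15, 18, 13, 10, 23, 7, 8, 19]

[5, 4, 11, 21, 15, 18, 13, 10, 23, 7, 8, 19]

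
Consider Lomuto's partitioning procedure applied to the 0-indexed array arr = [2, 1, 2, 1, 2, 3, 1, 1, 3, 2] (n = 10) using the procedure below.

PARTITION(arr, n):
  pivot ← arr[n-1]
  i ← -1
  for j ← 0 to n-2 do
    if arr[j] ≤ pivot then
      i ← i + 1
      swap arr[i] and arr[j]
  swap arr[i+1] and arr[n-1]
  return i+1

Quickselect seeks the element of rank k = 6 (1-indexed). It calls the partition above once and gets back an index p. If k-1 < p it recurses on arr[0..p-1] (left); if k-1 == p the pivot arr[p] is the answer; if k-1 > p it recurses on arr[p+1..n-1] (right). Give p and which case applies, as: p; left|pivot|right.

pivot = arr[9] = 2; i = -1
j=0: arr[0]=2 ≤ 2 → i=0, swap arr[0],arr[0] (no change) → [2, 1, 2, 1, 2, 3, 1, 1, 3, 2]
j=1: arr[1]=1 ≤ 2 → i=1, swap arr[1],arr[1] (no change) → [2, 1, 2, 1, 2, 3, 1, 1, 3, 2]
j=2: arr[2]=2 ≤ 2 → i=2, swap arr[2],arr[2] (no change) → [2, 1, 2, 1, 2, 3, 1, 1, 3, 2]
j=3: arr[3]=1 ≤ 2 → i=3, swap arr[3],arr[3] (no change) → [2, 1, 2, 1, 2, 3, 1, 1, 3, 2]
j=4: arr[4]=2 ≤ 2 → i=4, swap arr[4],arr[4] (no change) → [2, 1, 2, 1, 2, 3, 1, 1, 3, 2]
j=5: arr[5]=3 > 2 → no swap
j=6: arr[6]=1 ≤ 2 → i=5, swap arr[5],arr[6] → [2, 1, 2, 1, 2, 1, 3, 1, 3, 2]
j=7: arr[7]=1 ≤ 2 → i=6, swap arr[6],arr[7] → [2, 1, 2, 1, 2, 1, 1, 3, 3, 2]
j=8: arr[8]=3 > 2 → no swap
final swap arr[7],arr[9] → [2, 1, 2, 1, 2, 1, 1, 2, 3, 3]; return 7
p = 7; k-1 = 5 < 7 ⇒ left

7; left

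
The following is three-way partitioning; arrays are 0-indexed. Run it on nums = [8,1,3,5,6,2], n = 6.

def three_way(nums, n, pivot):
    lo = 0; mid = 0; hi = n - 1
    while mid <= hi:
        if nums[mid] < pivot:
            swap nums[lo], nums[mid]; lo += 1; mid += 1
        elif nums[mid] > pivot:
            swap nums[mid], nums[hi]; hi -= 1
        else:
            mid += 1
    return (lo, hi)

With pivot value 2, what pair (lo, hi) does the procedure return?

pivot = 2; lo=0, mid=0, hi=5
nums[mid]=8>2: swap nums[0],nums[5]; hi=4 → [2,1,3,5,6,8]
nums[mid]=2=2: mid=1
nums[mid]=1<2: swap nums[0],nums[1]; lo=1,mid=2 → [1,2,3,5,6,8]
nums[mid]=3>2: swap nums[2],nums[4]; hi=3 → [1,2,6,5,3,8]
nums[mid]=6>2: swap nums[2],nums[3]; hi=2 → [1,2,5,6,3,8]
nums[mid]=5>2: swap nums[2],nums[2]; hi=1 → [1,2,5,6,3,8]
end: lo=1, hi=1; nums = [1,2,5,6,3,8]

(1, 1)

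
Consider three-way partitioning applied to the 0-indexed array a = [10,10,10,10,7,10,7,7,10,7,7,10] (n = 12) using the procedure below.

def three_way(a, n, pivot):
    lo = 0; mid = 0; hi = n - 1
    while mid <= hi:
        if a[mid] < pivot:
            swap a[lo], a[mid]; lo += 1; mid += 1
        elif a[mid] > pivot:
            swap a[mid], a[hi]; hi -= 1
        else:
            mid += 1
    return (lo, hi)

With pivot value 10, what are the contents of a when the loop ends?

[7,7,7,7,7,10,10,10,10,10,10,10]

lo=0 mid=0 hi=11
10=10: mid=1
10=10: mid=2
10=10: mid=3
10=10: mid=4
7<10: swap(0,4), lo=1 mid=5 ⇒ [7,10,10,10,10,10,7,7,10,7,7,10]
10=10: mid=6
7<10: swap(1,6), lo=2 mid=7 ⇒ [7,7,10,10,10,10,10,7,10,7,7,10]
7<10: swap(2,7), lo=3 mid=8 ⇒ [7,7,7,10,10,10,10,10,10,7,7,10]
10=10: mid=9
7<10: swap(3,9), lo=4 mid=10 ⇒ [7,7,7,7,10,10,10,10,10,10,7,10]
7<10: swap(4,10), lo=5 mid=11 ⇒ [7,7,7,7,7,10,10,10,10,10,10,10]
10=10: mid=12
done. lo=5 hi=11; a=[7,7,7,7,7,10,10,10,10,10,10,10]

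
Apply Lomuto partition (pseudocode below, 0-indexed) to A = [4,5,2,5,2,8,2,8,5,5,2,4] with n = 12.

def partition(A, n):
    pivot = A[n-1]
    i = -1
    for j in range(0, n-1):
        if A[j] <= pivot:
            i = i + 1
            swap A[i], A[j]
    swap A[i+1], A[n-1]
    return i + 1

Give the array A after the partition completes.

[4,2,2,2,2,4,5,8,5,5,5,8]

pivot=4, i=-1
j=0: 4≤4, i=0, swap(0,0) ⇒ [4,5,2,5,2,8,2,8,5,5,2,4]
j=1: 5>4, skip
j=2: 2≤4, i=1, swap(1,2) ⇒ [4,2,5,5,2,8,2,8,5,5,2,4]
j=3: 5>4, skip
j=4: 2≤4, i=2, swap(2,4) ⇒ [4,2,2,5,5,8,2,8,5,5,2,4]
j=5: 8>4, skip
j=6: 2≤4, i=3, swap(3,6) ⇒ [4,2,2,2,5,8,5,8,5,5,2,4]
j=7: 8>4, skip
j=8: 5>4, skip
j=9: 5>4, skip
j=10: 2≤4, i=4, swap(4,10) ⇒ [4,2,2,2,2,8,5,8,5,5,5,4]
swap(5,11) ⇒ [4,2,2,2,2,4,5,8,5,5,5,8]; return 5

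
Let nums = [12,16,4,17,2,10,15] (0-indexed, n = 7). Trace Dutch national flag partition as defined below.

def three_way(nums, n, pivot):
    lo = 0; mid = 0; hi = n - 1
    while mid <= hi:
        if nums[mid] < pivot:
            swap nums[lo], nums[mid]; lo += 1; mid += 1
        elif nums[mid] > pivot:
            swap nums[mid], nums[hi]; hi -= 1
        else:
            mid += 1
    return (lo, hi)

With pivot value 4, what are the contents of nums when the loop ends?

lo=0 mid=0 hi=6
12>4: swap(0,6), hi=5 ⇒ [15,16,4,17,2,10,12]
15>4: swap(0,5), hi=4 ⇒ [10,16,4,17,2,15,12]
10>4: swap(0,4), hi=3 ⇒ [2,16,4,17,10,15,12]
2<4: swap(0,0), lo=1 mid=1 ⇒ [2,16,4,17,10,15,12]
16>4: swap(1,3), hi=2 ⇒ [2,17,4,16,10,15,12]
17>4: swap(1,2), hi=1 ⇒ [2,4,17,16,10,15,12]
4=4: mid=2
done. lo=1 hi=1; nums=[2,4,17,16,10,15,12]

[2,4,17,16,10,15,12]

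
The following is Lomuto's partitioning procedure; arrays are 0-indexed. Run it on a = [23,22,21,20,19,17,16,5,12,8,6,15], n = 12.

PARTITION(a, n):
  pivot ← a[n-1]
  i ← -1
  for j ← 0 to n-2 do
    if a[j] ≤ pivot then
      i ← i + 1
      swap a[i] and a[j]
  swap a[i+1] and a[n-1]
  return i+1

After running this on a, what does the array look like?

[5,12,8,6,15,17,16,23,22,21,20,19]

pivot = a[11] = 15; i = -1
j=0: a[0]=23 > 15 → no swap
j=1: a[1]=22 > 15 → no swap
j=2: a[2]=21 > 15 → no swap
j=3: a[3]=20 > 15 → no swap
j=4: a[4]=19 > 15 → no swap
j=5: a[5]=17 > 15 → no swap
j=6: a[6]=16 > 15 → no swap
j=7: a[7]=5 ≤ 15 → i=0, swap a[0],a[7] → [5,22,21,20,19,17,16,23,12,8,6,15]
j=8: a[8]=12 ≤ 15 → i=1, swap a[1],a[8] → [5,12,21,20,19,17,16,23,22,8,6,15]
j=9: a[9]=8 ≤ 15 → i=2, swap a[2],a[9] → [5,12,8,20,19,17,16,23,22,21,6,15]
j=10: a[10]=6 ≤ 15 → i=3, swap a[3],a[10] → [5,12,8,6,19,17,16,23,22,21,20,15]
final swap a[4],a[11] → [5,12,8,6,15,17,16,23,22,21,20,19]; return 4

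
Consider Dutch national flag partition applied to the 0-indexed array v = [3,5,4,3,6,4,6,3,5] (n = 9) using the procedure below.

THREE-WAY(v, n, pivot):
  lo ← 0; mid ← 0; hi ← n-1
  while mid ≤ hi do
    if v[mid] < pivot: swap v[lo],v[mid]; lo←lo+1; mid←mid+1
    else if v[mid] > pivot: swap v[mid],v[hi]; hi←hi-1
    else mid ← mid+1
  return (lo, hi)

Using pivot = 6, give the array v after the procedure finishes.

pivot = 6; lo=0, mid=0, hi=8
v[mid]=3<6: swap v[0],v[0]; lo=1,mid=1 → [3,5,4,3,6,4,6,3,5]
v[mid]=5<6: swap v[1],v[1]; lo=2,mid=2 → [3,5,4,3,6,4,6,3,5]
v[mid]=4<6: swap v[2],v[2]; lo=3,mid=3 → [3,5,4,3,6,4,6,3,5]
v[mid]=3<6: swap v[3],v[3]; lo=4,mid=4 → [3,5,4,3,6,4,6,3,5]
v[mid]=6=6: mid=5
v[mid]=4<6: swap v[4],v[5]; lo=5,mid=6 → [3,5,4,3,4,6,6,3,5]
v[mid]=6=6: mid=7
v[mid]=3<6: swap v[5],v[7]; lo=6,mid=8 → [3,5,4,3,4,3,6,6,5]
v[mid]=5<6: swap v[6],v[8]; lo=7,mid=9 → [3,5,4,3,4,3,5,6,6]
end: lo=7, hi=8; v = [3,5,4,3,4,3,5,6,6]

[3,5,4,3,4,3,5,6,6]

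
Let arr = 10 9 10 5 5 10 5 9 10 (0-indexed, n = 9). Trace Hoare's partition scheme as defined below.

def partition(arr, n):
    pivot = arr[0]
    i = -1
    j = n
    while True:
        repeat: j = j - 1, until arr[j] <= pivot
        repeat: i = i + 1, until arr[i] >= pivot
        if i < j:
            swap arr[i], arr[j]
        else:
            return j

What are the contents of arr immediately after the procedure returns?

pivot=10
j stops at 8 (10), i stops at 0 (10); swap ⇒ 10 9 10 5 5 10 5 9 10
j stops at 7 (9), i stops at 2 (10); swap ⇒ 10 9 9 5 5 10 5 10 10
j stops at 6 (5), i stops at 5 (10); swap ⇒ 10 9 9 5 5 5 10 10 10
j stops at 5, i stops at 6; i≥j ⇒ return 5. arr=10 9 9 5 5 5 10 10 10

10 9 9 5 5 5 10 10 10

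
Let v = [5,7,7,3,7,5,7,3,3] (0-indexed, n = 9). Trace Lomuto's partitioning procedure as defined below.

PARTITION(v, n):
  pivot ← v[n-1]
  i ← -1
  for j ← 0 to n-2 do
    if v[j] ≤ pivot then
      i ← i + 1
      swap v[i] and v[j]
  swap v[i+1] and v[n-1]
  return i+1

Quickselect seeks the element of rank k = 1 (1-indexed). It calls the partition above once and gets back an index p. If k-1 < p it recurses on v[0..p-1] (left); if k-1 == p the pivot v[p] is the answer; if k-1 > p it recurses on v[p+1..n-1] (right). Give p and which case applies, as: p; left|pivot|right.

pivot=3, i=-1
j=0: 5>3, skip
j=1: 7>3, skip
j=2: 7>3, skip
j=3: 3≤3, i=0, swap(0,3) ⇒ [3,7,7,5,7,5,7,3,3]
j=4: 7>3, skip
j=5: 5>3, skip
j=6: 7>3, skip
j=7: 3≤3, i=1, swap(1,7) ⇒ [3,3,7,5,7,5,7,7,3]
swap(2,8) ⇒ [3,3,3,5,7,5,7,7,7]; return 2
p = 2; k-1 = 0 < 2 ⇒ left

2; left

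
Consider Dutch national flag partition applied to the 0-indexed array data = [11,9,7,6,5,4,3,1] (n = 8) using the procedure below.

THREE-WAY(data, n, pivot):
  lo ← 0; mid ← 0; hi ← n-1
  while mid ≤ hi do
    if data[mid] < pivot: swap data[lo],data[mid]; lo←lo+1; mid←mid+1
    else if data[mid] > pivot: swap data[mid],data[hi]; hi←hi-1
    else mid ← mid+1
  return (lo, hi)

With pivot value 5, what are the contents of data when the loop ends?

[1,3,4,5,6,7,9,11]

pivot = 5; lo=0, mid=0, hi=7
data[mid]=11>5: swap data[0],data[7]; hi=6 → [1,9,7,6,5,4,3,11]
data[mid]=1<5: swap data[0],data[0]; lo=1,mid=1 → [1,9,7,6,5,4,3,11]
data[mid]=9>5: swap data[1],data[6]; hi=5 → [1,3,7,6,5,4,9,11]
data[mid]=3<5: swap data[1],data[1]; lo=2,mid=2 → [1,3,7,6,5,4,9,11]
data[mid]=7>5: swap data[2],data[5]; hi=4 → [1,3,4,6,5,7,9,11]
data[mid]=4<5: swap data[2],data[2]; lo=3,mid=3 → [1,3,4,6,5,7,9,11]
data[mid]=6>5: swap data[3],data[4]; hi=3 → [1,3,4,5,6,7,9,11]
data[mid]=5=5: mid=4
end: lo=3, hi=3; data = [1,3,4,5,6,7,9,11]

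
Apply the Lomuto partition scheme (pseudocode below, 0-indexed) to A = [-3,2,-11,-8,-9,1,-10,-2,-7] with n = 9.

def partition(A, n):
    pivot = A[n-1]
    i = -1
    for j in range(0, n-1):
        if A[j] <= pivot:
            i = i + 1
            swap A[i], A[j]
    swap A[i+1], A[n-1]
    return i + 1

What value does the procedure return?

4

pivot = A[8] = -7; i = -1
j=0: A[0]=-3 > -7 → no swap
j=1: A[1]=2 > -7 → no swap
j=2: A[2]=-11 ≤ -7 → i=0, swap A[0],A[2] → [-11,2,-3,-8,-9,1,-10,-2,-7]
j=3: A[3]=-8 ≤ -7 → i=1, swap A[1],A[3] → [-11,-8,-3,2,-9,1,-10,-2,-7]
j=4: A[4]=-9 ≤ -7 → i=2, swap A[2],A[4] → [-11,-8,-9,2,-3,1,-10,-2,-7]
j=5: A[5]=1 > -7 → no swap
j=6: A[6]=-10 ≤ -7 → i=3, swap A[3],A[6] → [-11,-8,-9,-10,-3,1,2,-2,-7]
j=7: A[7]=-2 > -7 → no swap
final swap A[4],A[8] → [-11,-8,-9,-10,-7,1,2,-2,-3]; return 4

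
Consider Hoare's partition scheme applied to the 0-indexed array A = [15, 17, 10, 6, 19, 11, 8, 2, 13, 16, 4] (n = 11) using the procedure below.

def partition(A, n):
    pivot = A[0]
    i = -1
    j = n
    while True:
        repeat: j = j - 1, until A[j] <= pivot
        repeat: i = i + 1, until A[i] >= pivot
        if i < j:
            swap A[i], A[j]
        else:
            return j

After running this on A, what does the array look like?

pivot=15
j stops at 10 (4), i stops at 0 (15); swap ⇒ [4, 17, 10, 6, 19, 11, 8, 2, 13, 16, 15]
j stops at 8 (13), i stops at 1 (17); swap ⇒ [4, 13, 10, 6, 19, 11, 8, 2, 17, 16, 15]
j stops at 7 (2), i stops at 4 (19); swap ⇒ [4, 13, 10, 6, 2, 11, 8, 19, 17, 16, 15]
j stops at 6, i stops at 7; i≥j ⇒ return 6. A=[4, 13, 10, 6, 2, 11, 8, 19, 17, 16, 15]

[4, 13, 10, 6, 2, 11, 8, 19, 17, 16, 15]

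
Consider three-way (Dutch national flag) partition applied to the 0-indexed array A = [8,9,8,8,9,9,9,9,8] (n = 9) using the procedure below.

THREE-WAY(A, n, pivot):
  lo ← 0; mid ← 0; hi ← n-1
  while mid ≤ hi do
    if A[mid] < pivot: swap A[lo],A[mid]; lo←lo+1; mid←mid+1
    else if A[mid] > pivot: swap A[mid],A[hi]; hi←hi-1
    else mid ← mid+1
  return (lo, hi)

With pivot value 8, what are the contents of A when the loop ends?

[8,8,8,8,9,9,9,9,9]

pivot = 8; lo=0, mid=0, hi=8
A[mid]=8=8: mid=1
A[mid]=9>8: swap A[1],A[8]; hi=7 → [8,8,8,8,9,9,9,9,9]
A[mid]=8=8: mid=2
A[mid]=8=8: mid=3
A[mid]=8=8: mid=4
A[mid]=9>8: swap A[4],A[7]; hi=6 → [8,8,8,8,9,9,9,9,9]
A[mid]=9>8: swap A[4],A[6]; hi=5 → [8,8,8,8,9,9,9,9,9]
A[mid]=9>8: swap A[4],A[5]; hi=4 → [8,8,8,8,9,9,9,9,9]
A[mid]=9>8: swap A[4],A[4]; hi=3 → [8,8,8,8,9,9,9,9,9]
end: lo=0, hi=3; A = [8,8,8,8,9,9,9,9,9]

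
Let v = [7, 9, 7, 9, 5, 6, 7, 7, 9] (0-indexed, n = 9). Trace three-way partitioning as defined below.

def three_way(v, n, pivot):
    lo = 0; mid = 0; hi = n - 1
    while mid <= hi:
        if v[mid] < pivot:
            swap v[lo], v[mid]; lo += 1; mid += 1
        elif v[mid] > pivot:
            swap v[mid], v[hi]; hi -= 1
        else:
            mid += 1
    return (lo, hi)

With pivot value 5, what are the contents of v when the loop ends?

lo=0 mid=0 hi=8
7>5: swap(0,8), hi=7 ⇒ [9, 9, 7, 9, 5, 6, 7, 7, 7]
9>5: swap(0,7), hi=6 ⇒ [7, 9, 7, 9, 5, 6, 7, 9, 7]
7>5: swap(0,6), hi=5 ⇒ [7, 9, 7, 9, 5, 6, 7, 9, 7]
7>5: swap(0,5), hi=4 ⇒ [6, 9, 7, 9, 5, 7, 7, 9, 7]
6>5: swap(0,4), hi=3 ⇒ [5, 9, 7, 9, 6, 7, 7, 9, 7]
5=5: mid=1
9>5: swap(1,3), hi=2 ⇒ [5, 9, 7, 9, 6, 7, 7, 9, 7]
9>5: swap(1,2), hi=1 ⇒ [5, 7, 9, 9, 6, 7, 7, 9, 7]
7>5: swap(1,1), hi=0 ⇒ [5, 7, 9, 9, 6, 7, 7, 9, 7]
done. lo=0 hi=0; v=[5, 7, 9, 9, 6, 7, 7, 9, 7]

[5, 7, 9, 9, 6, 7, 7, 9, 7]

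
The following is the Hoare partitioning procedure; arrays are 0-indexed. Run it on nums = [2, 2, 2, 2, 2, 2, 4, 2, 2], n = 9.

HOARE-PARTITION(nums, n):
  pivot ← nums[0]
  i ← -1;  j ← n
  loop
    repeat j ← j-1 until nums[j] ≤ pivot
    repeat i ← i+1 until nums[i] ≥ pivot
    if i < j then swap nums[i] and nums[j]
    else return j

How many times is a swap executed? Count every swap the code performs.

pivot = nums[0] = 2; i = -1, j = 9
j→8 (nums[8]=2≤2), i→0 (nums[0]=2≥2); i<j, swap → [2, 2, 2, 2, 2, 2, 4, 2, 2]
j→7 (nums[7]=2≤2), i→1 (nums[1]=2≥2); i<j, swap → [2, 2, 2, 2, 2, 2, 4, 2, 2]
j→5 (nums[5]=2≤2), i→2 (nums[2]=2≥2); i<j, swap → [2, 2, 2, 2, 2, 2, 4, 2, 2]
j→4 (nums[4]=2≤2), i→3 (nums[3]=2≥2); i<j, swap → [2, 2, 2, 2, 2, 2, 4, 2, 2]
j→3, i→4; i≥j, return j=3. nums = [2, 2, 2, 2, 2, 2, 4, 2, 2]

4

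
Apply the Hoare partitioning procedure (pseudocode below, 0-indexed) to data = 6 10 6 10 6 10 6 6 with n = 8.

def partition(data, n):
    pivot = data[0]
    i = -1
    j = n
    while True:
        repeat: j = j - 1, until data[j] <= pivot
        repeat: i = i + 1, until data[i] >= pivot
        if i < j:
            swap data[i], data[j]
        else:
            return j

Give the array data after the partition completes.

pivot = data[0] = 6; i = -1, j = 8
j→7 (data[7]=6≤6), i→0 (data[0]=6≥6); i<j, swap → 6 10 6 10 6 10 6 6
j→6 (data[6]=6≤6), i→1 (data[1]=10≥6); i<j, swap → 6 6 6 10 6 10 10 6
j→4 (data[4]=6≤6), i→2 (data[2]=6≥6); i<j, swap → 6 6 6 10 6 10 10 6
j→2, i→3; i≥j, return j=2. data = 6 6 6 10 6 10 10 6

6 6 6 10 6 10 10 6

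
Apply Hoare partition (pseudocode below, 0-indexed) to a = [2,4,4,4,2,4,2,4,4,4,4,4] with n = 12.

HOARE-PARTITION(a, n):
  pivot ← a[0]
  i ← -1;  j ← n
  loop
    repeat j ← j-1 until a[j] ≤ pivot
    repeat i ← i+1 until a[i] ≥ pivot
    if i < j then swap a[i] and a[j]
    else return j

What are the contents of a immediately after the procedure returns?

pivot=2
j stops at 6 (2), i stops at 0 (2); swap ⇒ [2,4,4,4,2,4,2,4,4,4,4,4]
j stops at 4 (2), i stops at 1 (4); swap ⇒ [2,2,4,4,4,4,2,4,4,4,4,4]
j stops at 1, i stops at 2; i≥j ⇒ return 1. a=[2,2,4,4,4,4,2,4,4,4,4,4]

[2,2,4,4,4,4,2,4,4,4,4,4]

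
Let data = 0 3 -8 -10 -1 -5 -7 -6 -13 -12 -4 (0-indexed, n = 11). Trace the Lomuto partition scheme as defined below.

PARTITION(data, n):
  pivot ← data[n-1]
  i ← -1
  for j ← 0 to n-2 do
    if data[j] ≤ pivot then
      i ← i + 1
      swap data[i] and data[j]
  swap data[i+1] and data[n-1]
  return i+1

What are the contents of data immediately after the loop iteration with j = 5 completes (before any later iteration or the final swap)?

pivot = data[10] = -4; i = -1
j=0: data[0]=0 > -4 → no swap
j=1: data[1]=3 > -4 → no swap
j=2: data[2]=-8 ≤ -4 → i=0, swap data[0],data[2] → -8 3 0 -10 -1 -5 -7 -6 -13 -12 -4
j=3: data[3]=-10 ≤ -4 → i=1, swap data[1],data[3] → -8 -10 0 3 -1 -5 -7 -6 -13 -12 -4
j=4: data[4]=-1 > -4 → no swap
j=5: data[5]=-5 ≤ -4 → i=2, swap data[2],data[5] → -8 -10 -5 3 -1 0 -7 -6 -13 -12 -4
(after j=5) data = -8 -10 -5 3 -1 0 -7 -6 -13 -12 -4

-8 -10 -5 3 -1 0 -7 -6 -13 -12 -4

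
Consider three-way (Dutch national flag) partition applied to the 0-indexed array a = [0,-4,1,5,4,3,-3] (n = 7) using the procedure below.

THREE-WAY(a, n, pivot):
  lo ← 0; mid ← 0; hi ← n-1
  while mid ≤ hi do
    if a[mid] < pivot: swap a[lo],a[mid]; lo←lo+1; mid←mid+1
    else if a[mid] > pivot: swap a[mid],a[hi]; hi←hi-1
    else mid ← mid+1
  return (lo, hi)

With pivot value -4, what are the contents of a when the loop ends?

[-4,1,5,4,3,-3,0]

pivot = -4; lo=0, mid=0, hi=6
a[mid]=0>-4: swap a[0],a[6]; hi=5 → [-3,-4,1,5,4,3,0]
a[mid]=-3>-4: swap a[0],a[5]; hi=4 → [3,-4,1,5,4,-3,0]
a[mid]=3>-4: swap a[0],a[4]; hi=3 → [4,-4,1,5,3,-3,0]
a[mid]=4>-4: swap a[0],a[3]; hi=2 → [5,-4,1,4,3,-3,0]
a[mid]=5>-4: swap a[0],a[2]; hi=1 → [1,-4,5,4,3,-3,0]
a[mid]=1>-4: swap a[0],a[1]; hi=0 → [-4,1,5,4,3,-3,0]
a[mid]=-4=-4: mid=1
end: lo=0, hi=0; a = [-4,1,5,4,3,-3,0]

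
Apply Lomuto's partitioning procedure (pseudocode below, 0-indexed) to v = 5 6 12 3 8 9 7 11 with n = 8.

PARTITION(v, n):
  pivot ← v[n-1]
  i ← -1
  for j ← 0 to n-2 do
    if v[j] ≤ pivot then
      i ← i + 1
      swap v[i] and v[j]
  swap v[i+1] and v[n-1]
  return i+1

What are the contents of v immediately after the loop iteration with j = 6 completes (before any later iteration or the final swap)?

5 6 3 8 9 7 12 11

pivot = v[7] = 11; i = -1
j=0: v[0]=5 ≤ 11 → i=0, swap v[0],v[0] (no change) → 5 6 12 3 8 9 7 11
j=1: v[1]=6 ≤ 11 → i=1, swap v[1],v[1] (no change) → 5 6 12 3 8 9 7 11
j=2: v[2]=12 > 11 → no swap
j=3: v[3]=3 ≤ 11 → i=2, swap v[2],v[3] → 5 6 3 12 8 9 7 11
j=4: v[4]=8 ≤ 11 → i=3, swap v[3],v[4] → 5 6 3 8 12 9 7 11
j=5: v[5]=9 ≤ 11 → i=4, swap v[4],v[5] → 5 6 3 8 9 12 7 11
j=6: v[6]=7 ≤ 11 → i=5, swap v[5],v[6] → 5 6 3 8 9 7 12 11
(after j=6) v = 5 6 3 8 9 7 12 11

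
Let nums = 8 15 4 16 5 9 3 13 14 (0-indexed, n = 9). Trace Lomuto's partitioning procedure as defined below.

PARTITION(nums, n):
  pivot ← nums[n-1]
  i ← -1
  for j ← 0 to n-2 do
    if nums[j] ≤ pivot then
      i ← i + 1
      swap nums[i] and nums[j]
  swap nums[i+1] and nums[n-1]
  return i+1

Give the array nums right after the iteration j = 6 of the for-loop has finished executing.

pivot = nums[8] = 14; i = -1
j=0: nums[0]=8 ≤ 14 → i=0, swap nums[0],nums[0] (no change) → 8 15 4 16 5 9 3 13 14
j=1: nums[1]=15 > 14 → no swap
j=2: nums[2]=4 ≤ 14 → i=1, swap nums[1],nums[2] → 8 4 15 16 5 9 3 13 14
j=3: nums[3]=16 > 14 → no swap
j=4: nums[4]=5 ≤ 14 → i=2, swap nums[2],nums[4] → 8 4 5 16 15 9 3 13 14
j=5: nums[5]=9 ≤ 14 → i=3, swap nums[3],nums[5] → 8 4 5 9 15 16 3 13 14
j=6: nums[6]=3 ≤ 14 → i=4, swap nums[4],nums[6] → 8 4 5 9 3 16 15 13 14
(after j=6) nums = 8 4 5 9 3 16 15 13 14

8 4 5 9 3 16 15 13 14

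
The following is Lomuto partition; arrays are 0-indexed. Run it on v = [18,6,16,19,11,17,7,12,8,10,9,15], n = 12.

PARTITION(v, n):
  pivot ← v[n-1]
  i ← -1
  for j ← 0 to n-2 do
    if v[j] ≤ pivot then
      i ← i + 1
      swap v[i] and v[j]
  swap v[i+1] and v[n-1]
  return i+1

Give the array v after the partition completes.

pivot=15, i=-1
j=0: 18>15, skip
j=1: 6≤15, i=0, swap(0,1) ⇒ [6,18,16,19,11,17,7,12,8,10,9,15]
j=2: 16>15, skip
j=3: 19>15, skip
j=4: 11≤15, i=1, swap(1,4) ⇒ [6,11,16,19,18,17,7,12,8,10,9,15]
j=5: 17>15, skip
j=6: 7≤15, i=2, swap(2,6) ⇒ [6,11,7,19,18,17,16,12,8,10,9,15]
j=7: 12≤15, i=3, swap(3,7) ⇒ [6,11,7,12,18,17,16,19,8,10,9,15]
j=8: 8≤15, i=4, swap(4,8) ⇒ [6,11,7,12,8,17,16,19,18,10,9,15]
j=9: 10≤15, i=5, swap(5,9) ⇒ [6,11,7,12,8,10,16,19,18,17,9,15]
j=10: 9≤15, i=6, swap(6,10) ⇒ [6,11,7,12,8,10,9,19,18,17,16,15]
swap(7,11) ⇒ [6,11,7,12,8,10,9,15,18,17,16,19]; return 7

[6,11,7,12,8,10,9,15,18,17,16,19]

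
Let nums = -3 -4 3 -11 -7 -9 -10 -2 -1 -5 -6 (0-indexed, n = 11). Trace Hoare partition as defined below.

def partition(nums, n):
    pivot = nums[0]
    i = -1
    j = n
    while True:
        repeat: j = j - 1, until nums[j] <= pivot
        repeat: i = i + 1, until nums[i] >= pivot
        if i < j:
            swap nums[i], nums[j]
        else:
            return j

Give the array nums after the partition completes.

-6 -4 -5 -11 -7 -9 -10 -2 -1 3 -3

pivot = nums[0] = -3; i = -1, j = 11
j→10 (nums[10]=-6≤-3), i→0 (nums[0]=-3≥-3); i<j, swap → -6 -4 3 -11 -7 -9 -10 -2 -1 -5 -3
j→9 (nums[9]=-5≤-3), i→2 (nums[2]=3≥-3); i<j, swap → -6 -4 -5 -11 -7 -9 -10 -2 -1 3 -3
j→6, i→7; i≥j, return j=6. nums = -6 -4 -5 -11 -7 -9 -10 -2 -1 3 -3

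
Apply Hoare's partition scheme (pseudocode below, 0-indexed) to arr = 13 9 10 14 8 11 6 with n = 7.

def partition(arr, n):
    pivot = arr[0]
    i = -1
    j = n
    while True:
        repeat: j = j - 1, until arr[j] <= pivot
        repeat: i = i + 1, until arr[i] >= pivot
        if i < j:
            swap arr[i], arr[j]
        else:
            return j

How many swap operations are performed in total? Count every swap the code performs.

pivot = arr[0] = 13; i = -1, j = 7
j→6 (arr[6]=6≤13), i→0 (arr[0]=13≥13); i<j, swap → 6 9 10 14 8 11 13
j→5 (arr[5]=11≤13), i→3 (arr[3]=14≥13); i<j, swap → 6 9 10 11 8 14 13
j→4, i→5; i≥j, return j=4. arr = 6 9 10 11 8 14 13

2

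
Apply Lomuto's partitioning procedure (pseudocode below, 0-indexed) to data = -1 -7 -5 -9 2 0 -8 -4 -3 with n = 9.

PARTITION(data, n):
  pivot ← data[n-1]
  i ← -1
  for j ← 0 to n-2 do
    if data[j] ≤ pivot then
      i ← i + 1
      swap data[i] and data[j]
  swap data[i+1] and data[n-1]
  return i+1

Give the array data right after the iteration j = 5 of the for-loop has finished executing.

-7 -5 -9 -1 2 0 -8 -4 -3

pivot = data[8] = -3; i = -1
j=0: data[0]=-1 > -3 → no swap
j=1: data[1]=-7 ≤ -3 → i=0, swap data[0],data[1] → -7 -1 -5 -9 2 0 -8 -4 -3
j=2: data[2]=-5 ≤ -3 → i=1, swap data[1],data[2] → -7 -5 -1 -9 2 0 -8 -4 -3
j=3: data[3]=-9 ≤ -3 → i=2, swap data[2],data[3] → -7 -5 -9 -1 2 0 -8 -4 -3
j=4: data[4]=2 > -3 → no swap
j=5: data[5]=0 > -3 → no swap
(after j=5) data = -7 -5 -9 -1 2 0 -8 -4 -3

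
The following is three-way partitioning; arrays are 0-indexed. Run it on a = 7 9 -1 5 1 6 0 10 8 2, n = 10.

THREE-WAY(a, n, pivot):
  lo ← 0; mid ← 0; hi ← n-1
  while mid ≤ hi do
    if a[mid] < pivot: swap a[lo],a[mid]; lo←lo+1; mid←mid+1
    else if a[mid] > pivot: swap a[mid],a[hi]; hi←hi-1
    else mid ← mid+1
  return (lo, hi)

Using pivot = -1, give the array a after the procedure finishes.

-1 9 5 1 6 0 10 8 2 7

pivot = -1; lo=0, mid=0, hi=9
a[mid]=7>-1: swap a[0],a[9]; hi=8 → 2 9 -1 5 1 6 0 10 8 7
a[mid]=2>-1: swap a[0],a[8]; hi=7 → 8 9 -1 5 1 6 0 10 2 7
a[mid]=8>-1: swap a[0],a[7]; hi=6 → 10 9 -1 5 1 6 0 8 2 7
a[mid]=10>-1: swap a[0],a[6]; hi=5 → 0 9 -1 5 1 6 10 8 2 7
a[mid]=0>-1: swap a[0],a[5]; hi=4 → 6 9 -1 5 1 0 10 8 2 7
a[mid]=6>-1: swap a[0],a[4]; hi=3 → 1 9 -1 5 6 0 10 8 2 7
a[mid]=1>-1: swap a[0],a[3]; hi=2 → 5 9 -1 1 6 0 10 8 2 7
a[mid]=5>-1: swap a[0],a[2]; hi=1 → -1 9 5 1 6 0 10 8 2 7
a[mid]=-1=-1: mid=1
a[mid]=9>-1: swap a[1],a[1]; hi=0 → -1 9 5 1 6 0 10 8 2 7
end: lo=0, hi=0; a = -1 9 5 1 6 0 10 8 2 7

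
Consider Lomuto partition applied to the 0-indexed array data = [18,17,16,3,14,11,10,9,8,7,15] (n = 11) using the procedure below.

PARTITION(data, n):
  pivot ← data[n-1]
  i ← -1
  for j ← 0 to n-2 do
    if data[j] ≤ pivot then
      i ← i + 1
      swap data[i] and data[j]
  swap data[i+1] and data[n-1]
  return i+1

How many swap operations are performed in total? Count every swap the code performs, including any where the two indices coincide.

pivot = data[10] = 15; i = -1
j=0: data[0]=18 > 15 → no swap
j=1: data[1]=17 > 15 → no swap
j=2: data[2]=16 > 15 → no swap
j=3: data[3]=3 ≤ 15 → i=0, swap data[0],data[3] → [3,17,16,18,14,11,10,9,8,7,15]
j=4: data[4]=14 ≤ 15 → i=1, swap data[1],data[4] → [3,14,16,18,17,11,10,9,8,7,15]
j=5: data[5]=11 ≤ 15 → i=2, swap data[2],data[5] → [3,14,11,18,17,16,10,9,8,7,15]
j=6: data[6]=10 ≤ 15 → i=3, swap data[3],data[6] → [3,14,11,10,17,16,18,9,8,7,15]
j=7: data[7]=9 ≤ 15 → i=4, swap data[4],data[7] → [3,14,11,10,9,16,18,17,8,7,15]
j=8: data[8]=8 ≤ 15 → i=5, swap data[5],data[8] → [3,14,11,10,9,8,18,17,16,7,15]
j=9: data[9]=7 ≤ 15 → i=6, swap data[6],data[9] → [3,14,11,10,9,8,7,17,16,18,15]
final swap data[7],data[10] → [3,14,11,10,9,8,7,15,16,18,17]; return 7

8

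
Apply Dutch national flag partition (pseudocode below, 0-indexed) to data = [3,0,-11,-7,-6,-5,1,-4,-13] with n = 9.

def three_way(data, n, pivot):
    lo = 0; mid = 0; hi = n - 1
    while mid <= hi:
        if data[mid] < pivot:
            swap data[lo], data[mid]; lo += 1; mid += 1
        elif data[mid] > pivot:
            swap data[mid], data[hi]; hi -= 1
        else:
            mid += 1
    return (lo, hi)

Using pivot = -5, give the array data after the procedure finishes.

[-13,-11,-7,-6,-5,1,-4,0,3]

lo=0 mid=0 hi=8
3>-5: swap(0,8), hi=7 ⇒ [-13,0,-11,-7,-6,-5,1,-4,3]
-13<-5: swap(0,0), lo=1 mid=1 ⇒ [-13,0,-11,-7,-6,-5,1,-4,3]
0>-5: swap(1,7), hi=6 ⇒ [-13,-4,-11,-7,-6,-5,1,0,3]
-4>-5: swap(1,6), hi=5 ⇒ [-13,1,-11,-7,-6,-5,-4,0,3]
1>-5: swap(1,5), hi=4 ⇒ [-13,-5,-11,-7,-6,1,-4,0,3]
-5=-5: mid=2
-11<-5: swap(1,2), lo=2 mid=3 ⇒ [-13,-11,-5,-7,-6,1,-4,0,3]
-7<-5: swap(2,3), lo=3 mid=4 ⇒ [-13,-11,-7,-5,-6,1,-4,0,3]
-6<-5: swap(3,4), lo=4 mid=5 ⇒ [-13,-11,-7,-6,-5,1,-4,0,3]
done. lo=4 hi=4; data=[-13,-11,-7,-6,-5,1,-4,0,3]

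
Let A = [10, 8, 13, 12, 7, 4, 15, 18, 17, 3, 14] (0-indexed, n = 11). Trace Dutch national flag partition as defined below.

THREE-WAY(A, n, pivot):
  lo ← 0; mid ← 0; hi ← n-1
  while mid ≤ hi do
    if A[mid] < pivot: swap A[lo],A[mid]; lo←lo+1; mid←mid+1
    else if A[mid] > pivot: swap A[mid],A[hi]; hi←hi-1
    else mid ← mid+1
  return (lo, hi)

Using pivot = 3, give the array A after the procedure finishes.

[3, 13, 12, 7, 4, 15, 18, 17, 8, 14, 10]

pivot = 3; lo=0, mid=0, hi=10
A[mid]=10>3: swap A[0],A[10]; hi=9 → [14, 8, 13, 12, 7, 4, 15, 18, 17, 3, 10]
A[mid]=14>3: swap A[0],A[9]; hi=8 → [3, 8, 13, 12, 7, 4, 15, 18, 17, 14, 10]
A[mid]=3=3: mid=1
A[mid]=8>3: swap A[1],A[8]; hi=7 → [3, 17, 13, 12, 7, 4, 15, 18, 8, 14, 10]
A[mid]=17>3: swap A[1],A[7]; hi=6 → [3, 18, 13, 12, 7, 4, 15, 17, 8, 14, 10]
A[mid]=18>3: swap A[1],A[6]; hi=5 → [3, 15, 13, 12, 7, 4, 18, 17, 8, 14, 10]
A[mid]=15>3: swap A[1],A[5]; hi=4 → [3, 4, 13, 12, 7, 15, 18, 17, 8, 14, 10]
A[mid]=4>3: swap A[1],A[4]; hi=3 → [3, 7, 13, 12, 4, 15, 18, 17, 8, 14, 10]
A[mid]=7>3: swap A[1],A[3]; hi=2 → [3, 12, 13, 7, 4, 15, 18, 17, 8, 14, 10]
A[mid]=12>3: swap A[1],A[2]; hi=1 → [3, 13, 12, 7, 4, 15, 18, 17, 8, 14, 10]
A[mid]=13>3: swap A[1],A[1]; hi=0 → [3, 13, 12, 7, 4, 15, 18, 17, 8, 14, 10]
end: lo=0, hi=0; A = [3, 13, 12, 7, 4, 15, 18, 17, 8, 14, 10]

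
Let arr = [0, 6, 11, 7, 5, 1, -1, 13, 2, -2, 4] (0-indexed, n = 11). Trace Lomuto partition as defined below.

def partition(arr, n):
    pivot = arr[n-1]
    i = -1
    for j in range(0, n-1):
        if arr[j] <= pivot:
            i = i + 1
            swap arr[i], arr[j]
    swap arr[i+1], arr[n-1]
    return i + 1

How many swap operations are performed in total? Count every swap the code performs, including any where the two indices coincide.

pivot = arr[10] = 4; i = -1
j=0: arr[0]=0 ≤ 4 → i=0, swap arr[0],arr[0] (no change) → [0, 6, 11, 7, 5, 1, -1, 13, 2, -2, 4]
j=1: arr[1]=6 > 4 → no swap
j=2: arr[2]=11 > 4 → no swap
j=3: arr[3]=7 > 4 → no swap
j=4: arr[4]=5 > 4 → no swap
j=5: arr[5]=1 ≤ 4 → i=1, swap arr[1],arr[5] → [0, 1, 11, 7, 5, 6, -1, 13, 2, -2, 4]
j=6: arr[6]=-1 ≤ 4 → i=2, swap arr[2],arr[6] → [0, 1, -1, 7, 5, 6, 11, 13, 2, -2, 4]
j=7: arr[7]=13 > 4 → no swap
j=8: arr[8]=2 ≤ 4 → i=3, swap arr[3],arr[8] → [0, 1, -1, 2, 5, 6, 11, 13, 7, -2, 4]
j=9: arr[9]=-2 ≤ 4 → i=4, swap arr[4],arr[9] → [0, 1, -1, 2, -2, 6, 11, 13, 7, 5, 4]
final swap arr[5],arr[10] → [0, 1, -1, 2, -2, 4, 11, 13, 7, 5, 6]; return 5

6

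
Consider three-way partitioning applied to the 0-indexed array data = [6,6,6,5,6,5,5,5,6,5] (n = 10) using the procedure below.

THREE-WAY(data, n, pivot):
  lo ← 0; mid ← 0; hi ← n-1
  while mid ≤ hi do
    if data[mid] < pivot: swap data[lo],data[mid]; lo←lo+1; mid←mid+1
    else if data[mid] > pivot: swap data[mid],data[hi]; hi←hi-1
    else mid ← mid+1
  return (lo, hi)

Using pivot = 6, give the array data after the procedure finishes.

[5,5,5,5,5,6,6,6,6,6]

pivot = 6; lo=0, mid=0, hi=9
data[mid]=6=6: mid=1
data[mid]=6=6: mid=2
data[mid]=6=6: mid=3
data[mid]=5<6: swap data[0],data[3]; lo=1,mid=4 → [5,6,6,6,6,5,5,5,6,5]
data[mid]=6=6: mid=5
data[mid]=5<6: swap data[1],data[5]; lo=2,mid=6 → [5,5,6,6,6,6,5,5,6,5]
data[mid]=5<6: swap data[2],data[6]; lo=3,mid=7 → [5,5,5,6,6,6,6,5,6,5]
data[mid]=5<6: swap data[3],data[7]; lo=4,mid=8 → [5,5,5,5,6,6,6,6,6,5]
data[mid]=6=6: mid=9
data[mid]=5<6: swap data[4],data[9]; lo=5,mid=10 → [5,5,5,5,5,6,6,6,6,6]
end: lo=5, hi=9; data = [5,5,5,5,5,6,6,6,6,6]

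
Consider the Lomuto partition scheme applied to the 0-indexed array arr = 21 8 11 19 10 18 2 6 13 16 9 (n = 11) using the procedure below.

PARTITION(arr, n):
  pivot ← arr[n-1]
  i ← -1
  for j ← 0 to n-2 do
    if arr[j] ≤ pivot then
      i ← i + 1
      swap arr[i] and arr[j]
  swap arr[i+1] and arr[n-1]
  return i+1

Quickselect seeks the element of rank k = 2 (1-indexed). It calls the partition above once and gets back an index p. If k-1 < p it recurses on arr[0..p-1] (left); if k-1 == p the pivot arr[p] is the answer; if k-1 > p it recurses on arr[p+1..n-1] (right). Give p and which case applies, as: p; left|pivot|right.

pivot=9, i=-1
j=0: 21>9, skip
j=1: 8≤9, i=0, swap(0,1) ⇒ 8 21 11 19 10 18 2 6 13 16 9
j=2: 11>9, skip
j=3: 19>9, skip
j=4: 10>9, skip
j=5: 18>9, skip
j=6: 2≤9, i=1, swap(1,6) ⇒ 8 2 11 19 10 18 21 6 13 16 9
j=7: 6≤9, i=2, swap(2,7) ⇒ 8 2 6 19 10 18 21 11 13 16 9
j=8: 13>9, skip
j=9: 16>9, skip
swap(3,10) ⇒ 8 2 6 9 10 18 21 11 13 16 19; return 3
p = 3; k-1 = 1 < 3 ⇒ left

3; left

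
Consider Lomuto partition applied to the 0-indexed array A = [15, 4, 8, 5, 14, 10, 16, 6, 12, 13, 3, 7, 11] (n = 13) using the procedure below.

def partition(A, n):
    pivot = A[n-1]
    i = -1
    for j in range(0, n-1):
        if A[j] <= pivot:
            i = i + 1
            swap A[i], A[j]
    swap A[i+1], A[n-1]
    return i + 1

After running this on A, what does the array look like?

pivot = A[12] = 11; i = -1
j=0: A[0]=15 > 11 → no swap
j=1: A[1]=4 ≤ 11 → i=0, swap A[0],A[1] → [4, 15, 8, 5, 14, 10, 16, 6, 12, 13, 3, 7, 11]
j=2: A[2]=8 ≤ 11 → i=1, swap A[1],A[2] → [4, 8, 15, 5, 14, 10, 16, 6, 12, 13, 3, 7, 11]
j=3: A[3]=5 ≤ 11 → i=2, swap A[2],A[3] → [4, 8, 5, 15, 14, 10, 16, 6, 12, 13, 3, 7, 11]
j=4: A[4]=14 > 11 → no swap
j=5: A[5]=10 ≤ 11 → i=3, swap A[3],A[5] → [4, 8, 5, 10, 14, 15, 16, 6, 12, 13, 3, 7, 11]
j=6: A[6]=16 > 11 → no swap
j=7: A[7]=6 ≤ 11 → i=4, swap A[4],A[7] → [4, 8, 5, 10, 6, 15, 16, 14, 12, 13, 3, 7, 11]
j=8: A[8]=12 > 11 → no swap
j=9: A[9]=13 > 11 → no swap
j=10: A[10]=3 ≤ 11 → i=5, swap A[5],A[10] → [4, 8, 5, 10, 6, 3, 16, 14, 12, 13, 15, 7, 11]
j=11: A[11]=7 ≤ 11 → i=6, swap A[6],A[11] → [4, 8, 5, 10, 6, 3, 7, 14, 12, 13, 15, 16, 11]
final swap A[7],A[12] → [4, 8, 5, 10, 6, 3, 7, 11, 12, 13, 15, 16, 14]; return 7

[4, 8, 5, 10, 6, 3, 7, 11, 12, 13, 15, 16, 14]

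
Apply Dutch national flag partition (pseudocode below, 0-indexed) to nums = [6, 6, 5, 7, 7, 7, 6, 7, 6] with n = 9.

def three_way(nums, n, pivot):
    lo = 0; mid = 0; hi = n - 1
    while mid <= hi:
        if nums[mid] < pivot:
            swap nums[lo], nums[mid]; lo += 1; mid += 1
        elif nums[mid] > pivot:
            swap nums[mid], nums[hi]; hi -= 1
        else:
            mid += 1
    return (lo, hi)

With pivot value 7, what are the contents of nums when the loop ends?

[6, 6, 5, 6, 6, 7, 7, 7, 7]

pivot = 7; lo=0, mid=0, hi=8
nums[mid]=6<7: swap nums[0],nums[0]; lo=1,mid=1 → [6, 6, 5, 7, 7, 7, 6, 7, 6]
nums[mid]=6<7: swap nums[1],nums[1]; lo=2,mid=2 → [6, 6, 5, 7, 7, 7, 6, 7, 6]
nums[mid]=5<7: swap nums[2],nums[2]; lo=3,mid=3 → [6, 6, 5, 7, 7, 7, 6, 7, 6]
nums[mid]=7=7: mid=4
nums[mid]=7=7: mid=5
nums[mid]=7=7: mid=6
nums[mid]=6<7: swap nums[3],nums[6]; lo=4,mid=7 → [6, 6, 5, 6, 7, 7, 7, 7, 6]
nums[mid]=7=7: mid=8
nums[mid]=6<7: swap nums[4],nums[8]; lo=5,mid=9 → [6, 6, 5, 6, 6, 7, 7, 7, 7]
end: lo=5, hi=8; nums = [6, 6, 5, 6, 6, 7, 7, 7, 7]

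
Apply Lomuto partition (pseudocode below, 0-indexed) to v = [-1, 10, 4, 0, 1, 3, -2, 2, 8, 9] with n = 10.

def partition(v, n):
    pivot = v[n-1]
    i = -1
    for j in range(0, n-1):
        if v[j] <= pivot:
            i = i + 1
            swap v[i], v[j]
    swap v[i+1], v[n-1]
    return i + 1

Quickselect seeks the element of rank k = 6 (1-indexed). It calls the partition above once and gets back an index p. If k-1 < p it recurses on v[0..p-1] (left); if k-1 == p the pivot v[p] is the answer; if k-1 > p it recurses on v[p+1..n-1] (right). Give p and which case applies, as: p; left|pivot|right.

8; left

pivot = v[9] = 9; i = -1
j=0: v[0]=-1 ≤ 9 → i=0, swap v[0],v[0] (no change) → [-1, 10, 4, 0, 1, 3, -2, 2, 8, 9]
j=1: v[1]=10 > 9 → no swap
j=2: v[2]=4 ≤ 9 → i=1, swap v[1],v[2] → [-1, 4, 10, 0, 1, 3, -2, 2, 8, 9]
j=3: v[3]=0 ≤ 9 → i=2, swap v[2],v[3] → [-1, 4, 0, 10, 1, 3, -2, 2, 8, 9]
j=4: v[4]=1 ≤ 9 → i=3, swap v[3],v[4] → [-1, 4, 0, 1, 10, 3, -2, 2, 8, 9]
j=5: v[5]=3 ≤ 9 → i=4, swap v[4],v[5] → [-1, 4, 0, 1, 3, 10, -2, 2, 8, 9]
j=6: v[6]=-2 ≤ 9 → i=5, swap v[5],v[6] → [-1, 4, 0, 1, 3, -2, 10, 2, 8, 9]
j=7: v[7]=2 ≤ 9 → i=6, swap v[6],v[7] → [-1, 4, 0, 1, 3, -2, 2, 10, 8, 9]
j=8: v[8]=8 ≤ 9 → i=7, swap v[7],v[8] → [-1, 4, 0, 1, 3, -2, 2, 8, 10, 9]
final swap v[8],v[9] → [-1, 4, 0, 1, 3, -2, 2, 8, 9, 10]; return 8
p = 8; k-1 = 5 < 8 ⇒ left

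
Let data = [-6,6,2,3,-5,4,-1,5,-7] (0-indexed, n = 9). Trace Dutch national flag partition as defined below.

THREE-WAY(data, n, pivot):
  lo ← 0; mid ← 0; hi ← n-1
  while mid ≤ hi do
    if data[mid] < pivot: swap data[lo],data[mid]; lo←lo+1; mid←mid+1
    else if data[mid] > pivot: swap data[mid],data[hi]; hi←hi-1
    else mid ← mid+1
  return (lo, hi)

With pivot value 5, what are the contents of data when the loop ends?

pivot = 5; lo=0, mid=0, hi=8
data[mid]=-6<5: swap data[0],data[0]; lo=1,mid=1 → [-6,6,2,3,-5,4,-1,5,-7]
data[mid]=6>5: swap data[1],data[8]; hi=7 → [-6,-7,2,3,-5,4,-1,5,6]
data[mid]=-7<5: swap data[1],data[1]; lo=2,mid=2 → [-6,-7,2,3,-5,4,-1,5,6]
data[mid]=2<5: swap data[2],data[2]; lo=3,mid=3 → [-6,-7,2,3,-5,4,-1,5,6]
data[mid]=3<5: swap data[3],data[3]; lo=4,mid=4 → [-6,-7,2,3,-5,4,-1,5,6]
data[mid]=-5<5: swap data[4],data[4]; lo=5,mid=5 → [-6,-7,2,3,-5,4,-1,5,6]
data[mid]=4<5: swap data[5],data[5]; lo=6,mid=6 → [-6,-7,2,3,-5,4,-1,5,6]
data[mid]=-1<5: swap data[6],data[6]; lo=7,mid=7 → [-6,-7,2,3,-5,4,-1,5,6]
data[mid]=5=5: mid=8
end: lo=7, hi=7; data = [-6,-7,2,3,-5,4,-1,5,6]

[-6,-7,2,3,-5,4,-1,5,6]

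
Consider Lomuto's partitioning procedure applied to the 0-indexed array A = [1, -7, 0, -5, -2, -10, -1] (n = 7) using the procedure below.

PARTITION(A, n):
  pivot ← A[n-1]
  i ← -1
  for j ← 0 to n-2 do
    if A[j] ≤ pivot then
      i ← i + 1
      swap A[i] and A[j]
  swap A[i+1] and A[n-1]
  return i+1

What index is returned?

4

pivot = A[6] = -1; i = -1
j=0: A[0]=1 > -1 → no swap
j=1: A[1]=-7 ≤ -1 → i=0, swap A[0],A[1] → [-7, 1, 0, -5, -2, -10, -1]
j=2: A[2]=0 > -1 → no swap
j=3: A[3]=-5 ≤ -1 → i=1, swap A[1],A[3] → [-7, -5, 0, 1, -2, -10, -1]
j=4: A[4]=-2 ≤ -1 → i=2, swap A[2],A[4] → [-7, -5, -2, 1, 0, -10, -1]
j=5: A[5]=-10 ≤ -1 → i=3, swap A[3],A[5] → [-7, -5, -2, -10, 0, 1, -1]
final swap A[4],A[6] → [-7, -5, -2, -10, -1, 1, 0]; return 4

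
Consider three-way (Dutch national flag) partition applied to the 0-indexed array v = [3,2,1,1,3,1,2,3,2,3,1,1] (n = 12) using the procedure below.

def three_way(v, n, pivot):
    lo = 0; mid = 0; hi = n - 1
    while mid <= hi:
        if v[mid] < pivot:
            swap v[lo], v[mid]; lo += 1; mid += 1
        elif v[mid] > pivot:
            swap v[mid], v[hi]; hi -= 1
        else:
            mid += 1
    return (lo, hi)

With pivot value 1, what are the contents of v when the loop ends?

pivot = 1; lo=0, mid=0, hi=11
v[mid]=3>1: swap v[0],v[11]; hi=10 → [1,2,1,1,3,1,2,3,2,3,1,3]
v[mid]=1=1: mid=1
v[mid]=2>1: swap v[1],v[10]; hi=9 → [1,1,1,1,3,1,2,3,2,3,2,3]
v[mid]=1=1: mid=2
v[mid]=1=1: mid=3
v[mid]=1=1: mid=4
v[mid]=3>1: swap v[4],v[9]; hi=8 → [1,1,1,1,3,1,2,3,2,3,2,3]
v[mid]=3>1: swap v[4],v[8]; hi=7 → [1,1,1,1,2,1,2,3,3,3,2,3]
v[mid]=2>1: swap v[4],v[7]; hi=6 → [1,1,1,1,3,1,2,2,3,3,2,3]
v[mid]=3>1: swap v[4],v[6]; hi=5 → [1,1,1,1,2,1,3,2,3,3,2,3]
v[mid]=2>1: swap v[4],v[5]; hi=4 → [1,1,1,1,1,2,3,2,3,3,2,3]
v[mid]=1=1: mid=5
end: lo=0, hi=4; v = [1,1,1,1,1,2,3,2,3,3,2,3]

[1,1,1,1,1,2,3,2,3,3,2,3]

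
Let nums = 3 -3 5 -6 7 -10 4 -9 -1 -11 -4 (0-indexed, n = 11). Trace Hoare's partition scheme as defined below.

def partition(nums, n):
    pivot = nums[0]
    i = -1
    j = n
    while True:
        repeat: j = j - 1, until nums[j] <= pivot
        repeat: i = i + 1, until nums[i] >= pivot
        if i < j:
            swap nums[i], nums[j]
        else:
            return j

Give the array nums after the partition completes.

pivot=3
j stops at 10 (-4), i stops at 0 (3); swap ⇒ -4 -3 5 -6 7 -10 4 -9 -1 -11 3
j stops at 9 (-11), i stops at 2 (5); swap ⇒ -4 -3 -11 -6 7 -10 4 -9 -1 5 3
j stops at 8 (-1), i stops at 4 (7); swap ⇒ -4 -3 -11 -6 -1 -10 4 -9 7 5 3
j stops at 7 (-9), i stops at 6 (4); swap ⇒ -4 -3 -11 -6 -1 -10 -9 4 7 5 3
j stops at 6, i stops at 7; i≥j ⇒ return 6. nums=-4 -3 -11 -6 -1 -10 -9 4 7 5 3

-4 -3 -11 -6 -1 -10 -9 4 7 5 3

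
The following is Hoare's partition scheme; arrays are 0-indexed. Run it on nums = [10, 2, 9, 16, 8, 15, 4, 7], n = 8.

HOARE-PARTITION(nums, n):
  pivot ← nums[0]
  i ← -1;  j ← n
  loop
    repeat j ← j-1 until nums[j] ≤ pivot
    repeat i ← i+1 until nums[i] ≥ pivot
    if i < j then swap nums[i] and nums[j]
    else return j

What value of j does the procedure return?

pivot = nums[0] = 10; i = -1, j = 8
j→7 (nums[7]=7≤10), i→0 (nums[0]=10≥10); i<j, swap → [7, 2, 9, 16, 8, 15, 4, 10]
j→6 (nums[6]=4≤10), i→3 (nums[3]=16≥10); i<j, swap → [7, 2, 9, 4, 8, 15, 16, 10]
j→4, i→5; i≥j, return j=4. nums = [7, 2, 9, 4, 8, 15, 16, 10]

4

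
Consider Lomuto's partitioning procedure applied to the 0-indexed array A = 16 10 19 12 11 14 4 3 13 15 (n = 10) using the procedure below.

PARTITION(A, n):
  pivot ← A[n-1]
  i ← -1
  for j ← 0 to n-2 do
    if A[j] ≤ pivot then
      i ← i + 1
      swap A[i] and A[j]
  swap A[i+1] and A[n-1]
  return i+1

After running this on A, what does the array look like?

10 12 11 14 4 3 13 15 19 16

pivot=15, i=-1
j=0: 16>15, skip
j=1: 10≤15, i=0, swap(0,1) ⇒ 10 16 19 12 11 14 4 3 13 15
j=2: 19>15, skip
j=3: 12≤15, i=1, swap(1,3) ⇒ 10 12 19 16 11 14 4 3 13 15
j=4: 11≤15, i=2, swap(2,4) ⇒ 10 12 11 16 19 14 4 3 13 15
j=5: 14≤15, i=3, swap(3,5) ⇒ 10 12 11 14 19 16 4 3 13 15
j=6: 4≤15, i=4, swap(4,6) ⇒ 10 12 11 14 4 16 19 3 13 15
j=7: 3≤15, i=5, swap(5,7) ⇒ 10 12 11 14 4 3 19 16 13 15
j=8: 13≤15, i=6, swap(6,8) ⇒ 10 12 11 14 4 3 13 16 19 15
swap(7,9) ⇒ 10 12 11 14 4 3 13 15 19 16; return 7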